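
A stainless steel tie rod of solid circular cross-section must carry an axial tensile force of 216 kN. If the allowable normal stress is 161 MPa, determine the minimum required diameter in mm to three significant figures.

41.3 mm

Required area A ≥ P/σ_allow = 216000/161 = 1342 mm².
For a solid circular section, d ≥ √(4A/π) = 41.33 mm.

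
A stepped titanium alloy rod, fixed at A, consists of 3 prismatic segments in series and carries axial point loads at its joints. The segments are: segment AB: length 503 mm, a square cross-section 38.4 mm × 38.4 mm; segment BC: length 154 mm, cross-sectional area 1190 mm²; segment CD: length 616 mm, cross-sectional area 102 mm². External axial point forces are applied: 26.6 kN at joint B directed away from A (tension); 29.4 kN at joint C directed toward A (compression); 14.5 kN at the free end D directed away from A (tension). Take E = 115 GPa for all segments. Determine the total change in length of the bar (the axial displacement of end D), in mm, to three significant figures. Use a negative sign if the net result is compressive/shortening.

0.779 mm

Internal axial forces (sectioning from the free end, tension +): N_CD = 14.5 kN, N_BC = -14.9 kN, N_AB = 11.7 kN.
A_AB = 1475 mm².
δ_AB = 11700·503/(1475·115000) = 0.03471 mm
δ_BC = -14900·154/(1190·115000) = -0.01677 mm
δ_CD = 14500·616/(102·115000) = 0.7615 mm
δ = Σδ_i = 0.7794 mm.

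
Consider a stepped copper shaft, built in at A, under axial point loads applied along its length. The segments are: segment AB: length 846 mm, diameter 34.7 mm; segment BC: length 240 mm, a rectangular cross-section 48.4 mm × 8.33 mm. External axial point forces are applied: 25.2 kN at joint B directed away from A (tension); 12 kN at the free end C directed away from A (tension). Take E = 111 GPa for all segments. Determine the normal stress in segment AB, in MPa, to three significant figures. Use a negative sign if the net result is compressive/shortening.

39.3 MPa

Internal axial forces (sectioning from the free end, tension +): N_BC = 12 kN, N_AB = 37.2 kN.
A_AB = 945.7 mm².
σ_AB = N_AB/A_AB = 37200/945.7 = 39.34 MPa.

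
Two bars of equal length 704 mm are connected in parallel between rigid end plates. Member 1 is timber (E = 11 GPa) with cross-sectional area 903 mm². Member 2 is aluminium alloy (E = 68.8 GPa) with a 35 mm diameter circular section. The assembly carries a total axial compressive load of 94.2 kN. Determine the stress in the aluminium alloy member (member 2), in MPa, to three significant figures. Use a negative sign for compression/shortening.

-85.1 MPa

A_2 = 962.1 mm².
Equal strain + equilibrium ⇒ each member carries load in proportion to AE: A₁E₁ = 9933000 N, A₂E₂ = 66190000 N, ΣAE = 76130000 N.
σ₂ = P·E₂/ΣAE = -94200·68800/76130000 = -85.13 MPa.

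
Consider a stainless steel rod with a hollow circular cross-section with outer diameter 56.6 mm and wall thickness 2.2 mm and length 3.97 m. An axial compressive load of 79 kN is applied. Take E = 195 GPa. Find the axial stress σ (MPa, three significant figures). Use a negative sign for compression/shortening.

-210 MPa

A = 376 mm².
σ = N/A = -79000/376 = -210.1 MPa.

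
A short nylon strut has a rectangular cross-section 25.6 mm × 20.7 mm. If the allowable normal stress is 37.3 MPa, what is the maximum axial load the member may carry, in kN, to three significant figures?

A = 529.9 mm².
P_max = σ_allow · A = 37.3 · 529.9 = 19770 N = 19.77 kN.

19.8 kN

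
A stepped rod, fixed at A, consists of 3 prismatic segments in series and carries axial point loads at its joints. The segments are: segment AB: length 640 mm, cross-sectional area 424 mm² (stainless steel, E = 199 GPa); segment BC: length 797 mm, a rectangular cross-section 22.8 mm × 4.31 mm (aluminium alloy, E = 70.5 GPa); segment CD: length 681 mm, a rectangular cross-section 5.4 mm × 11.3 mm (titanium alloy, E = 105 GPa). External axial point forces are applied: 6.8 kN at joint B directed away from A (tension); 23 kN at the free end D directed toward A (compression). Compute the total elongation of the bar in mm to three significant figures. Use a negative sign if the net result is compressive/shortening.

-5.21 mm

Internal axial forces (sectioning from the free end, tension +): N_CD = -23 kN, N_BC = -23 kN, N_AB = -16.2 kN.
A_BC = 98.27 mm².
A_CD = 61.02 mm².
δ_AB = -16200·640/(424·199000) = -0.1229 mm
δ_BC = -23000·797/(98.27·70500) = -2.646 mm
δ_CD = -23000·681/(61.02·105000) = -2.445 mm
δ = Σδ_i = -5.213 mm.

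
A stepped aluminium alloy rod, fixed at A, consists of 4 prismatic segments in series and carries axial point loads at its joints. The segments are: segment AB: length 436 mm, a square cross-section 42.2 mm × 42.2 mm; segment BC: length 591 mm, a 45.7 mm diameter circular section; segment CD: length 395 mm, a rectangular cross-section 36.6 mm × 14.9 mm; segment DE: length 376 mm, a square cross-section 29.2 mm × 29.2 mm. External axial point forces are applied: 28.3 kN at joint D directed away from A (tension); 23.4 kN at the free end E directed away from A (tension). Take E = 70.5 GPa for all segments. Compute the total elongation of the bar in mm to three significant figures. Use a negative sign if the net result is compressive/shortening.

Internal axial forces (sectioning from the free end, tension +): N_DE = 23.4 kN, N_CD = 51.7 kN, N_BC = 51.7 kN, N_AB = 51.7 kN.
A_AB = 1781 mm².
A_BC = 1640 mm².
A_CD = 545.3 mm².
A_DE = 852.6 mm².
δ_AB = 51700·436/(1781·70500) = 0.1795 mm
δ_BC = 51700·591/(1640·70500) = 0.2642 mm
δ_CD = 51700·395/(545.3·70500) = 0.5312 mm
δ_DE = 23400·376/(852.6·70500) = 0.1464 mm
δ = Σδ_i = 1.121 mm.

1.12 mm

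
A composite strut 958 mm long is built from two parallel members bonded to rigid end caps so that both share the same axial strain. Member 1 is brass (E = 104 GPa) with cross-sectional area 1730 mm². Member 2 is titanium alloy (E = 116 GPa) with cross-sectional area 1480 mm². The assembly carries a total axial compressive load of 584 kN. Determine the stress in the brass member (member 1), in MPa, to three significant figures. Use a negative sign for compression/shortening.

-173 MPa

Equal strain + equilibrium ⇒ each member carries load in proportion to AE: A₁E₁ = 179900000 N, A₂E₂ = 171700000 N, ΣAE = 351600000 N.
σ₁ = P·E₁/ΣAE = -584000·104000/351600000 = -172.7 MPa.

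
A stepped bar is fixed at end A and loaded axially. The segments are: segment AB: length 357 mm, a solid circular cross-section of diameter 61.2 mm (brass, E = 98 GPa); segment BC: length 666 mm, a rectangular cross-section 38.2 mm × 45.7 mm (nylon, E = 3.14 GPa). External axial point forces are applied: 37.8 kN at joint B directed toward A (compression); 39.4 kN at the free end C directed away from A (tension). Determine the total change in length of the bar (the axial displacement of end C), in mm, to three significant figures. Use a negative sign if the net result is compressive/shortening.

Internal axial forces (sectioning from the free end, tension +): N_BC = 39.4 kN, N_AB = 1.6 kN.
A_AB = 2942 mm².
A_BC = 1746 mm².
δ_AB = 1600·357/(2942·98000) = 0.001981 mm
δ_BC = 39400·666/(1746·3140) = 4.787 mm
δ = Σδ_i = 4.789 mm.

4.79 mm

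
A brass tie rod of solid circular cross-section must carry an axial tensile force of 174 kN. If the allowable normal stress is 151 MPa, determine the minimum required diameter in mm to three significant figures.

Required area A ≥ P/σ_allow = 174000/151 = 1152 mm².
For a solid circular section, d ≥ √(4A/π) = 38.3 mm.

38.3 mm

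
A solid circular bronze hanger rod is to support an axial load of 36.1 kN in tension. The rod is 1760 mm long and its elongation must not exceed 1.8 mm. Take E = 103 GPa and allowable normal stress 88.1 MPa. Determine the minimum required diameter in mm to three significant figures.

Required area A ≥ P/σ_allow = 36100/88.1 = 409.8 mm².
For a solid circular section, d ≥ √(4A/π) = 22.84 mm.
Elongation limit: A ≥ PL/(Eδ_allow) = 36100·1760/(103000·1.8) = 342.7 mm² ⇒ d ≥ 20.89 mm.
The stress limit governs.

22.8 mm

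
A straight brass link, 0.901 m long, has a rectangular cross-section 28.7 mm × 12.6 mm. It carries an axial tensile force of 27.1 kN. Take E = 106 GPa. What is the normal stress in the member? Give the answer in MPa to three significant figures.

A = 361.6 mm².
σ = N/A = 27100/361.6 = 74.94 MPa.

74.9 MPa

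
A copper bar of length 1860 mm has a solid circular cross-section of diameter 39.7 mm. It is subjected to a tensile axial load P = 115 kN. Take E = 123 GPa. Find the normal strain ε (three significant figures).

7.55e-04

A = 1238 mm².
σ = N/A = 92.9 MPa; ε = σ/E = 92.9/123000 = 7.553e-04.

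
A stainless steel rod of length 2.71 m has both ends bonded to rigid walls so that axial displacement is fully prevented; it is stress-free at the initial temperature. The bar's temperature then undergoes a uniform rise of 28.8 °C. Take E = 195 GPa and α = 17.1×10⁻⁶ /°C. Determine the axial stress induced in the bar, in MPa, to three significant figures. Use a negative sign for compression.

Free thermal expansion αLΔT = 17.1e-6 · 2710 · 28.8 = 1.335 mm.
The walls impose strain ε = −(1.335)/2710 = -4.9248e-04; σ = Eε = 195000 · -4.9248e-04 = -96.03 MPa.

-96.0 MPa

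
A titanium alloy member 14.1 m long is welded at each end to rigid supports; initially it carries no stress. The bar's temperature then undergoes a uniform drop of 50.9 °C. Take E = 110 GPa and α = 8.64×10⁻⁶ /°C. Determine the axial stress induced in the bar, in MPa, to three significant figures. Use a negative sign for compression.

Free thermal expansion αLΔT = 8.64e-6 · 14100 · -50.9 = -6.201 mm.
The walls impose strain ε = −(-6.201)/14100 = 4.3978e-04; σ = Eε = 110000 · 4.3978e-04 = 48.38 MPa.

48.4 MPa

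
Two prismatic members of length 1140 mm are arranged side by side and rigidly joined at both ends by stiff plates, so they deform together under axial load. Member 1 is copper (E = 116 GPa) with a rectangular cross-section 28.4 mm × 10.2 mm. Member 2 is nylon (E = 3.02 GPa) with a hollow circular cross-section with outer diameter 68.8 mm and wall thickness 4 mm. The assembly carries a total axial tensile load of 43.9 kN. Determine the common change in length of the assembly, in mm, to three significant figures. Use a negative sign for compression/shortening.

A_1 = 289.7 mm².
A_2 = 814.3 mm².
Equal strain + equilibrium ⇒ each member carries load in proportion to AE: A₁E₁ = 33600000 N, A₂E₂ = 2459000 N, ΣAE = 36060000 N.
δ = PL/ΣAE = 43900·1140/36060000 = 1.388 mm.

1.39 mm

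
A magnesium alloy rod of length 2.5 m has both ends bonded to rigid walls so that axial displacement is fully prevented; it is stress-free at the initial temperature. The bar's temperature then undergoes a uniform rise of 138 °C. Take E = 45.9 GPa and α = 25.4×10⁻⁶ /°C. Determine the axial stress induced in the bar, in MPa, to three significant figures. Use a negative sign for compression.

Free thermal expansion αLΔT = 25.4e-6 · 2500 · 138 = 8.763 mm.
The walls impose strain ε = −(8.763)/2500 = -3.5052e-03; σ = Eε = 45900 · -3.5052e-03 = -160.9 MPa.

-161 MPa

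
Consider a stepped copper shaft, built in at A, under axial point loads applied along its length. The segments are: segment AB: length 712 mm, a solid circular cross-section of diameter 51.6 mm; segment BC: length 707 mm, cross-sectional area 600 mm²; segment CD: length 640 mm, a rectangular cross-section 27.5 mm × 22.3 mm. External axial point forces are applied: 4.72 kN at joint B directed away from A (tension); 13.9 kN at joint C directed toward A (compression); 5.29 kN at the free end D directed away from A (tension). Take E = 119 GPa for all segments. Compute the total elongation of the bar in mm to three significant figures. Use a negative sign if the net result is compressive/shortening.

Internal axial forces (sectioning from the free end, tension +): N_CD = 5.29 kN, N_BC = -8.61 kN, N_AB = -3.89 kN.
A_AB = 2091 mm².
A_CD = 613.2 mm².
δ_AB = -3890·712/(2091·119000) = -0.01113 mm
δ_BC = -8610·707/(600·119000) = -0.08526 mm
δ_CD = 5290·640/(613.2·119000) = 0.04639 mm
δ = Σδ_i = -0.04999 mm.

-0.0500 mm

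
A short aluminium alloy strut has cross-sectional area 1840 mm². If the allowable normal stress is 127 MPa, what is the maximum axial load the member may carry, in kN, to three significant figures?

P_max = σ_allow · A = 127 · 1840 = 233700 N = 233.7 kN.

234 kN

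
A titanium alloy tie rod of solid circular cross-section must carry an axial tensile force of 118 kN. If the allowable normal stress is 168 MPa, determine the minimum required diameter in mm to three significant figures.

29.9 mm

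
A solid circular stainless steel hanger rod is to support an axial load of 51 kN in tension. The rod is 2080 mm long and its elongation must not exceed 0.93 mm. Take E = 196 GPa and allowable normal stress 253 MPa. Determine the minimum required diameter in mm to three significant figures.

27.2 mm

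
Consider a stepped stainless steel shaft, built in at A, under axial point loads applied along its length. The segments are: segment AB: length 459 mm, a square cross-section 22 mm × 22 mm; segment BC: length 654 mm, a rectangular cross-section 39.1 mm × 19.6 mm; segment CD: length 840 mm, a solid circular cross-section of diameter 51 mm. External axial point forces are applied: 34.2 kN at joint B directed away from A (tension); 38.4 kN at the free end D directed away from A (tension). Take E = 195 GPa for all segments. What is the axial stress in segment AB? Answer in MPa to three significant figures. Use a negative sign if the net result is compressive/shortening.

Internal axial forces (sectioning from the free end, tension +): N_CD = 38.4 kN, N_BC = 38.4 kN, N_AB = 72.6 kN.
A_AB = 484 mm².
σ_AB = N_AB/A_AB = 72600/484 = 150 MPa.

150 MPa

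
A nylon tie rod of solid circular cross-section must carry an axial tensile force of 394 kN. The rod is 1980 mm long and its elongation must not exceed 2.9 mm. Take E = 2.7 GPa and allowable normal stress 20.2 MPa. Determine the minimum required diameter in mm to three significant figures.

Required area A ≥ P/σ_allow = 394000/20.2 = 19500 mm².
For a solid circular section, d ≥ √(4A/π) = 157.6 mm.
Elongation limit: A ≥ PL/(Eδ_allow) = 394000·1980/(2700·2.9) = 99630 mm² ⇒ d ≥ 356.2 mm.
The elongation limit governs.

356 mm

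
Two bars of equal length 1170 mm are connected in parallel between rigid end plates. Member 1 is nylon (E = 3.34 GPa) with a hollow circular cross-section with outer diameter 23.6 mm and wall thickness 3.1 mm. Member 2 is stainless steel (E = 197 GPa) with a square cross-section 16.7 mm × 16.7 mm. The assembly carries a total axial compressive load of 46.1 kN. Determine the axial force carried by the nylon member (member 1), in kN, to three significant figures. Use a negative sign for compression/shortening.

-0.553 kN

A_1 = 199.6 mm².
A_2 = 278.9 mm².
Equal strain + equilibrium ⇒ each member carries load in proportion to AE: A₁E₁ = 666800 N, A₂E₂ = 54940000 N, ΣAE = 55610000 N.
F₁ = P·A₁E₁/ΣAE = -46100·666800/55610000 = -552.8 N.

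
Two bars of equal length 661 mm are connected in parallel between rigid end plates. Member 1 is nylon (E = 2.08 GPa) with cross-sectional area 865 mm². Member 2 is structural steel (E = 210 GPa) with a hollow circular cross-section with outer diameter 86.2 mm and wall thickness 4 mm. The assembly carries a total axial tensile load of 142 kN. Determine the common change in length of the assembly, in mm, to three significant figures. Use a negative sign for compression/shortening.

A_2 = 1033 mm².
Equal strain + equilibrium ⇒ each member carries load in proportion to AE: A₁E₁ = 1799000 N, A₂E₂ = 216900000 N, ΣAE = 218700000 N.
δ = PL/ΣAE = 142000·661/218700000 = 0.4291 mm.

0.429 mm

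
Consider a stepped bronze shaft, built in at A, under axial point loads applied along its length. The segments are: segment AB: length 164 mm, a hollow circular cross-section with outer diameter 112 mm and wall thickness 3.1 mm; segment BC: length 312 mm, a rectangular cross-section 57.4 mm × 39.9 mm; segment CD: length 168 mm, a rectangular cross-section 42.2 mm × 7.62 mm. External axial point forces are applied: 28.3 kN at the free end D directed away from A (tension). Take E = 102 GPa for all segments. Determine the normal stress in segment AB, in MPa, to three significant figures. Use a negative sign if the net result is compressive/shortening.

Internal axial forces (sectioning from the free end, tension +): N_CD = 28.3 kN, N_BC = 28.3 kN, N_AB = 28.3 kN.
A_AB = 1061 mm².
σ_AB = N_AB/A_AB = 28300/1061 = 26.68 MPa.

26.7 MPa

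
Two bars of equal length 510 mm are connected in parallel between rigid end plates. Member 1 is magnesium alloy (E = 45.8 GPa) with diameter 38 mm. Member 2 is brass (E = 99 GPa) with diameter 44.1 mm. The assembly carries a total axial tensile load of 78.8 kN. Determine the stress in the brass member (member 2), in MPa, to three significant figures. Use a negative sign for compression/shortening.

A_1 = 1134 mm².
A_2 = 1527 mm².
Equal strain + equilibrium ⇒ each member carries load in proportion to AE: A₁E₁ = 51940000 N, A₂E₂ = 151200000 N, ΣAE = 203200000 N.
σ₂ = P·E₂/ΣAE = 78800·99000/203200000 = 38.4 MPa.

38.4 MPa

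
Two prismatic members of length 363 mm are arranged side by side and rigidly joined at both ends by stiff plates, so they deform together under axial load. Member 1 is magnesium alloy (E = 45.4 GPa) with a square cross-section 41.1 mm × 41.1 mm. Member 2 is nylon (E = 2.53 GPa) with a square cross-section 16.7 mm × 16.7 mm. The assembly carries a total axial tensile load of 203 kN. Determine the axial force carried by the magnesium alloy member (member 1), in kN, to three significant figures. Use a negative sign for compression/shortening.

201 kN

A_1 = 1689 mm².
A_2 = 278.9 mm².
Equal strain + equilibrium ⇒ each member carries load in proportion to AE: A₁E₁ = 76690000 N, A₂E₂ = 705600 N, ΣAE = 77400000 N.
F₁ = P·A₁E₁/ΣAE = 203000·76690000/77400000 = 201100 N.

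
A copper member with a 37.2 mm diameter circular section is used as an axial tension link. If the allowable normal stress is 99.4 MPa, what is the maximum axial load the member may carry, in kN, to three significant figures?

108 kN

A = 1087 mm².
P_max = σ_allow · A = 99.4 · 1087 = 108000 N = 108 kN.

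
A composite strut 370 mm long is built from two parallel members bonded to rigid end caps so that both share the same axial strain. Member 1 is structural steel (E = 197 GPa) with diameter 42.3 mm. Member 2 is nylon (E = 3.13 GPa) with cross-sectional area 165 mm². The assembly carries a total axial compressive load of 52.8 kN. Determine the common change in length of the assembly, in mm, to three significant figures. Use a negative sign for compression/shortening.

A_1 = 1405 mm².
Equal strain + equilibrium ⇒ each member carries load in proportion to AE: A₁E₁ = 276800000 N, A₂E₂ = 516400 N, ΣAE = 277400000 N.
δ = PL/ΣAE = -52800·370/277400000 = -0.07044 mm.

-0.0704 mm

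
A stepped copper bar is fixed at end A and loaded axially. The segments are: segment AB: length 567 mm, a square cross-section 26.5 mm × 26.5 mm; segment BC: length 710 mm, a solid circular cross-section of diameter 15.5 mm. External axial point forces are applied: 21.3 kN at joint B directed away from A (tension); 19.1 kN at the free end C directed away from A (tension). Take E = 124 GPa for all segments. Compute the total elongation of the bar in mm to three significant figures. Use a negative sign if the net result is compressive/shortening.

Internal axial forces (sectioning from the free end, tension +): N_BC = 19.1 kN, N_AB = 40.4 kN.
A_AB = 702.2 mm².
A_BC = 188.7 mm².
δ_AB = 40400·567/(702.2·124000) = 0.2631 mm
δ_BC = 19100·710/(188.7·124000) = 0.5796 mm
δ = Σδ_i = 0.8426 mm.

0.843 mm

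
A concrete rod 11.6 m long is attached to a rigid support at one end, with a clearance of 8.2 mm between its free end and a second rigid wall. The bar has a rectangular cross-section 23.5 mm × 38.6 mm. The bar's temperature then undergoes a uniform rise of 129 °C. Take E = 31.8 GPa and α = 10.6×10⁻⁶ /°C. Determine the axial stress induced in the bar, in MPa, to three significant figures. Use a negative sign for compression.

Free thermal expansion αLΔT = 10.6e-6 · 11600 · 129 = 15.86 mm.
The walls engage after the gap closes; constrained expansion = 15.86 − 8.2 = 7.662 mm.
The walls impose strain ε = −(7.662)/11600 = -6.6050e-04; σ = Eε = 31800 · -6.6050e-04 = -21 MPa.

-21.0 MPa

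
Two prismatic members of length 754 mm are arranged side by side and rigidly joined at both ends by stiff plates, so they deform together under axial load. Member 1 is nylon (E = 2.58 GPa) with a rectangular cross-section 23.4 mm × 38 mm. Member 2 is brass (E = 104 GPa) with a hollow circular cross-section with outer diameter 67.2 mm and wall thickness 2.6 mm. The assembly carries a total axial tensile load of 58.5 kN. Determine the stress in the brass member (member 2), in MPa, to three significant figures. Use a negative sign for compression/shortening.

A_1 = 889.2 mm².
A_2 = 527.7 mm².
Equal strain + equilibrium ⇒ each member carries load in proportion to AE: A₁E₁ = 2294000 N, A₂E₂ = 54880000 N, ΣAE = 57170000 N.
σ₂ = P·E₂/ΣAE = 58500·104000/57170000 = 106.4 MPa.

106 MPa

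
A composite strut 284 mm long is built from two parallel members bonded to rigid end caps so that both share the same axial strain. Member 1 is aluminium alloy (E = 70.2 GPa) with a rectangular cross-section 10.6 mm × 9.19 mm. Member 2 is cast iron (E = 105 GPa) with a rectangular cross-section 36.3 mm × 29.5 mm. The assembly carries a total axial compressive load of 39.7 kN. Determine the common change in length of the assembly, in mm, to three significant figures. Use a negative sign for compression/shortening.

A_1 = 97.41 mm².
A_2 = 1071 mm².
Equal strain + equilibrium ⇒ each member carries load in proportion to AE: A₁E₁ = 6838000 N, A₂E₂ = 112400000 N, ΣAE = 119300000 N.
δ = PL/ΣAE = -39700·284/119300000 = -0.09453 mm.

-0.0945 mm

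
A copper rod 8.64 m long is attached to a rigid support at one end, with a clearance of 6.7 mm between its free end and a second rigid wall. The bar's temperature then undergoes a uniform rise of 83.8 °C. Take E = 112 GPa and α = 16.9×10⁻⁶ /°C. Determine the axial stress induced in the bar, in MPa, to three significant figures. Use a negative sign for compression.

-71.8 MPa

Free thermal expansion αLΔT = 16.9e-6 · 8640 · 83.8 = 12.24 mm.
The walls engage after the gap closes; constrained expansion = 12.24 − 6.7 = 5.536 mm.
The walls impose strain ε = −(5.536)/8640 = -6.4076e-04; σ = Eε = 112000 · -6.4076e-04 = -71.76 MPa.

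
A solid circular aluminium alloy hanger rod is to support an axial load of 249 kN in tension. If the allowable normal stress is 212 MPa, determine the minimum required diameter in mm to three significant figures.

Required area A ≥ P/σ_allow = 249000/212 = 1175 mm².
For a solid circular section, d ≥ √(4A/π) = 38.67 mm.

38.7 mm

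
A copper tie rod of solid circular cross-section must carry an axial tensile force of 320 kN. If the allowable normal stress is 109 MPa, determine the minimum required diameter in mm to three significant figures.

61.1 mm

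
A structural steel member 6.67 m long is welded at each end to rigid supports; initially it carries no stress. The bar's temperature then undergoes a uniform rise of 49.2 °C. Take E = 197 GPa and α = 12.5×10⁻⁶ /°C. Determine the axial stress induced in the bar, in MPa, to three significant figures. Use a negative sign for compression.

-121 MPa

Free thermal expansion αLΔT = 12.5e-6 · 6670 · 49.2 = 4.102 mm.
The walls impose strain ε = −(4.102)/6670 = -6.1500e-04; σ = Eε = 197000 · -6.1500e-04 = -121.2 MPa.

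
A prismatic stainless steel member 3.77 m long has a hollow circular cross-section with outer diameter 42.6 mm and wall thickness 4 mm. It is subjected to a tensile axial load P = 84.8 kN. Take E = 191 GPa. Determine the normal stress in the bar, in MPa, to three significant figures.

175 MPa

A = 485.1 mm².
σ = N/A = 84800/485.1 = 174.8 MPa.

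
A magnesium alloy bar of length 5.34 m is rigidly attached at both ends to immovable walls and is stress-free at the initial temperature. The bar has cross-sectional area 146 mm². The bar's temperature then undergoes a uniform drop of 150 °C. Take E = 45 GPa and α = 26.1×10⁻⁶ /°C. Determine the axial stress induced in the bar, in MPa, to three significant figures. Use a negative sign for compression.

Free thermal expansion αLΔT = 26.1e-6 · 5340 · -150 = -20.91 mm.
The walls impose strain ε = −(-20.91)/5340 = 3.9150e-03; σ = Eε = 45000 · 3.9150e-03 = 176.2 MPa.

176 MPa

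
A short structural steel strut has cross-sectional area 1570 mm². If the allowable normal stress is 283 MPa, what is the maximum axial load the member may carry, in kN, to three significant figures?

444 kN

P_max = σ_allow · A = 283 · 1570 = 444300 N = 444.3 kN.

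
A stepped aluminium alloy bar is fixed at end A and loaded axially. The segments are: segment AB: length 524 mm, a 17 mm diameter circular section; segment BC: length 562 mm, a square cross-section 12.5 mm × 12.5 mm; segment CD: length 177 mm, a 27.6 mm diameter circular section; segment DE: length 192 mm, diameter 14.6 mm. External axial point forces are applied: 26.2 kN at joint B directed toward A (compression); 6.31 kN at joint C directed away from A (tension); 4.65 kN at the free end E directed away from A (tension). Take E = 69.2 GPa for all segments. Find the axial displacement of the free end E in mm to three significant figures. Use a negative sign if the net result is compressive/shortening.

Internal axial forces (sectioning from the free end, tension +): N_DE = 4.65 kN, N_CD = 4.65 kN, N_BC = 10.96 kN, N_AB = -15.24 kN.
A_AB = 227 mm².
A_BC = 156.2 mm².
A_CD = 598.3 mm².
A_DE = 167.4 mm².
δ_AB = -15240·524/(227·69200) = -0.5084 mm
δ_BC = 10960·562/(156.2·69200) = 0.5697 mm
δ_CD = 4650·177/(598.3·69200) = 0.01988 mm
δ_DE = 4650·192/(167.4·69200) = 0.07706 mm
δ = Σδ_i = 0.1582 mm.

0.158 mm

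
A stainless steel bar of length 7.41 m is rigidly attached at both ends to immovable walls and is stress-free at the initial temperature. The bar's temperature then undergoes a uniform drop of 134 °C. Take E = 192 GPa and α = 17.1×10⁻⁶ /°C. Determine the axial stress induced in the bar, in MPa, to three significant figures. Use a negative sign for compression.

440 MPa

Free thermal expansion αLΔT = 17.1e-6 · 7410 · -134 = -16.98 mm.
The walls impose strain ε = −(-16.98)/7410 = 2.2914e-03; σ = Eε = 192000 · 2.2914e-03 = 439.9 MPa.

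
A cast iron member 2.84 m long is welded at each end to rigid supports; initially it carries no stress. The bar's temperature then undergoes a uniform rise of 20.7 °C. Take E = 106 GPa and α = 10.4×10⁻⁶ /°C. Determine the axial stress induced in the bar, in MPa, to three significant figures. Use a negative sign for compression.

-22.8 MPa

Free thermal expansion αLΔT = 10.4e-6 · 2840 · 20.7 = 0.6114 mm.
The walls impose strain ε = −(0.6114)/2840 = -2.1528e-04; σ = Eε = 106000 · -2.1528e-04 = -22.82 MPa.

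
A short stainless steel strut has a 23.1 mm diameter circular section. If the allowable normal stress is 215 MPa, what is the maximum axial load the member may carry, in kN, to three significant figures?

90.1 kN

A = 419.1 mm².
P_max = σ_allow · A = 215 · 419.1 = 90110 N = 90.11 kN.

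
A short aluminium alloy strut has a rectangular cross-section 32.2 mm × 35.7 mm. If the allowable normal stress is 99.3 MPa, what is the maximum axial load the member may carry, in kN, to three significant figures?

A = 1150 mm².
P_max = σ_allow · A = 99.3 · 1150 = 114100 N = 114.1 kN.

114 kN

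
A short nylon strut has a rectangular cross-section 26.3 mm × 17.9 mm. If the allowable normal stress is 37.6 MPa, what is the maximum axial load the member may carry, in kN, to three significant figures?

A = 470.8 mm².
P_max = σ_allow · A = 37.6 · 470.8 = 17700 N = 17.7 kN.

17.7 kN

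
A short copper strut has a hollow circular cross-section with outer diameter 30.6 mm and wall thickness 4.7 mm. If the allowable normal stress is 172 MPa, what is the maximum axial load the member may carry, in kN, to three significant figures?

65.8 kN

A = 382.4 mm².
P_max = σ_allow · A = 172 · 382.4 = 65780 N = 65.78 kN.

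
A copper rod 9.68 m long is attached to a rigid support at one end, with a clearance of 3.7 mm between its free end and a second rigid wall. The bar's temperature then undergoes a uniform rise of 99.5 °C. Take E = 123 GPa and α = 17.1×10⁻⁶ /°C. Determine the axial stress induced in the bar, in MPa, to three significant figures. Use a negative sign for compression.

-162 MPa

Free thermal expansion αLΔT = 17.1e-6 · 9680 · 99.5 = 16.47 mm.
The walls engage after the gap closes; constrained expansion = 16.47 − 3.7 = 12.77 mm.
The walls impose strain ε = −(12.77)/9680 = -1.3192e-03; σ = Eε = 123000 · -1.3192e-03 = -162.3 MPa.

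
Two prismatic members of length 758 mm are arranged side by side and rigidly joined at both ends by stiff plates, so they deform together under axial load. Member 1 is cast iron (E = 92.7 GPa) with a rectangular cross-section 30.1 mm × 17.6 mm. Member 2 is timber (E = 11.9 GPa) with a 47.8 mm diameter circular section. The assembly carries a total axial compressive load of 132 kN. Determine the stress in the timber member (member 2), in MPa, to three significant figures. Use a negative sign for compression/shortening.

-22.3 MPa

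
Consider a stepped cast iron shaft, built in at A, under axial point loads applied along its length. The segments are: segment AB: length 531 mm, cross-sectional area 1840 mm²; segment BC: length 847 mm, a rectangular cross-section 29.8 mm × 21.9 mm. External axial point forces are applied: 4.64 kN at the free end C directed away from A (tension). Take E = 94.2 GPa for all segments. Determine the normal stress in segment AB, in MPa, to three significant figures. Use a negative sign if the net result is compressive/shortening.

2.52 MPa

Internal axial forces (sectioning from the free end, tension +): N_BC = 4.64 kN, N_AB = 4.64 kN.
σ_AB = N_AB/A_AB = 4640/1840 = 2.522 MPa.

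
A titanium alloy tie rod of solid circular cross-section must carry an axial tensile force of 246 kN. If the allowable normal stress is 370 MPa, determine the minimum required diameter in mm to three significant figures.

29.1 mm

Required area A ≥ P/σ_allow = 246000/370 = 664.9 mm².
For a solid circular section, d ≥ √(4A/π) = 29.1 mm.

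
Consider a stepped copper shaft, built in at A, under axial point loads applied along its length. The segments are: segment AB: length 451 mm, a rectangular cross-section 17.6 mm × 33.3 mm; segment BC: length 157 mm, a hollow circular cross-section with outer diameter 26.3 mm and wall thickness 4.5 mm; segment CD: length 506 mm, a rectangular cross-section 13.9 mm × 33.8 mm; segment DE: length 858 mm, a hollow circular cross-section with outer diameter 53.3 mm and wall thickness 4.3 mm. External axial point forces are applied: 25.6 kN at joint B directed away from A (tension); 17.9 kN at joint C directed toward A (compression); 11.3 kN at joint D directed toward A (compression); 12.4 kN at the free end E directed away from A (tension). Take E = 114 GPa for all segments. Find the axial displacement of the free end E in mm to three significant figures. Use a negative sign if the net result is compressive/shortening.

0.136 mm

Internal axial forces (sectioning from the free end, tension +): N_DE = 12.4 kN, N_CD = 1.1 kN, N_BC = -16.8 kN, N_AB = 8.8 kN.
A_AB = 586.1 mm².
A_BC = 308.2 mm².
A_CD = 469.8 mm².
A_DE = 661.9 mm².
δ_AB = 8800·451/(586.1·114000) = 0.0594 mm
δ_BC = -16800·157/(308.2·114000) = -0.07507 mm
δ_CD = 1100·506/(469.8·114000) = 0.01039 mm
δ_DE = 12400·858/(661.9·114000) = 0.141 mm
δ = Σδ_i = 0.1357 mm.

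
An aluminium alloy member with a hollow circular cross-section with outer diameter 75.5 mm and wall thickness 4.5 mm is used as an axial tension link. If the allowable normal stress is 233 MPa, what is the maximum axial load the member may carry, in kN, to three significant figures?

A = 1004 mm².
P_max = σ_allow · A = 233 · 1004 = 233900 N = 233.9 kN.

234 kN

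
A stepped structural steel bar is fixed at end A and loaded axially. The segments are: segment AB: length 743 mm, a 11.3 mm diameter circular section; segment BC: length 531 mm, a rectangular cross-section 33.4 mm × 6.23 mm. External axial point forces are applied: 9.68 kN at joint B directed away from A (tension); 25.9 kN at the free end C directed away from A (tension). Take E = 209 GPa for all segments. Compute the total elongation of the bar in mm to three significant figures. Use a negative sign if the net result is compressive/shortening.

1.58 mm

Internal axial forces (sectioning from the free end, tension +): N_BC = 25.9 kN, N_AB = 35.58 kN.
A_AB = 100.3 mm².
A_BC = 208.1 mm².
δ_AB = 35580·743/(100.3·209000) = 1.261 mm
δ_BC = 25900·531/(208.1·209000) = 0.3162 mm
δ = Σδ_i = 1.577 mm.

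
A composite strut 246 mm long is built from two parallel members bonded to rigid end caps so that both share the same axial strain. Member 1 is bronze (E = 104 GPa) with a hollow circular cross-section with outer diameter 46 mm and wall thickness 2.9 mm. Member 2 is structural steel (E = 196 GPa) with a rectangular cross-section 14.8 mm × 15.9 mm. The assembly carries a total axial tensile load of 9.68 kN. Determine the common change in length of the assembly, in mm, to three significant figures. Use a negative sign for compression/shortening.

A_1 = 392.7 mm².
A_2 = 235.3 mm².
Equal strain + equilibrium ⇒ each member carries load in proportion to AE: A₁E₁ = 40840000 N, A₂E₂ = 46120000 N, ΣAE = 86960000 N.
δ = PL/ΣAE = 9680·246/86960000 = 0.02738 mm.

0.0274 mm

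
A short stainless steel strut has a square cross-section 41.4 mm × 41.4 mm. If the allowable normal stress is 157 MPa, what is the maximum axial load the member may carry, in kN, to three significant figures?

A = 1714 mm².
P_max = σ_allow · A = 157 · 1714 = 269100 N = 269.1 kN.

269 kN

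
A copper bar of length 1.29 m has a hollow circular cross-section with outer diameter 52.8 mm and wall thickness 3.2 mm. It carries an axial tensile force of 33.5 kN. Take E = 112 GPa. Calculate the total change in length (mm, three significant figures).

0.774 mm

A = 498.6 mm².
δ_mech = NL/(AE) = 33500·1290/(498.6·112000) = 0.7738 mm.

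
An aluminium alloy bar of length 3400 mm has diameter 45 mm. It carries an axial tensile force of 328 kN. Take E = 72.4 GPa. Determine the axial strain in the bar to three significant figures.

0.00285

A = 1590 mm².
σ = N/A = 206.2 MPa; ε = σ/E = 206.2/72400 = 2.849e-03.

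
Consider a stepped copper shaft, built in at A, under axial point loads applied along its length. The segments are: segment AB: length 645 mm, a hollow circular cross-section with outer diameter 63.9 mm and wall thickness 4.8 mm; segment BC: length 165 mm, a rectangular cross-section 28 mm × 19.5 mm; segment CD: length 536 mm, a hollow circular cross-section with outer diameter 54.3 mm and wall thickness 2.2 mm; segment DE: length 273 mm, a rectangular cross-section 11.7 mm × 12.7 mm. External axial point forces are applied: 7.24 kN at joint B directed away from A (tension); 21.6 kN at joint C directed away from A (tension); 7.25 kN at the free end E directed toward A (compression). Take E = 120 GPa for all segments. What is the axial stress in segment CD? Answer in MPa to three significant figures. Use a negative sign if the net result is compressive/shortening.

-20.1 MPa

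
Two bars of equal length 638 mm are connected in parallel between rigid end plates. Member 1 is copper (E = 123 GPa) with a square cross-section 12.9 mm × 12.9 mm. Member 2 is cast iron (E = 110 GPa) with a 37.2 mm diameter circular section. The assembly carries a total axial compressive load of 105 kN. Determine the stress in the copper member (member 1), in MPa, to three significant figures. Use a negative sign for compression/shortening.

-92.2 MPa

A_1 = 166.4 mm².
A_2 = 1087 mm².
Equal strain + equilibrium ⇒ each member carries load in proportion to AE: A₁E₁ = 20470000 N, A₂E₂ = 119600000 N, ΣAE = 140000000 N.
σ₁ = P·E₁/ΣAE = -105000·123000/140000000 = -92.23 MPa.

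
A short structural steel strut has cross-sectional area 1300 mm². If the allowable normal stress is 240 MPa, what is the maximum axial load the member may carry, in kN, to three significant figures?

312 kN

P_max = σ_allow · A = 240 · 1300 = 312000 N = 312 kN.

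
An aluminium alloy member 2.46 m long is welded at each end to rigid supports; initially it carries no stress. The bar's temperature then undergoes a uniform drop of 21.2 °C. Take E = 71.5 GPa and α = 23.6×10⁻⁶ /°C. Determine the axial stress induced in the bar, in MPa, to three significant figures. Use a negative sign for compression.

Free thermal expansion αLΔT = 23.6e-6 · 2460 · -21.2 = -1.231 mm.
The walls impose strain ε = −(-1.231)/2460 = 5.0032e-04; σ = Eε = 71500 · 5.0032e-04 = 35.77 MPa.

35.8 MPa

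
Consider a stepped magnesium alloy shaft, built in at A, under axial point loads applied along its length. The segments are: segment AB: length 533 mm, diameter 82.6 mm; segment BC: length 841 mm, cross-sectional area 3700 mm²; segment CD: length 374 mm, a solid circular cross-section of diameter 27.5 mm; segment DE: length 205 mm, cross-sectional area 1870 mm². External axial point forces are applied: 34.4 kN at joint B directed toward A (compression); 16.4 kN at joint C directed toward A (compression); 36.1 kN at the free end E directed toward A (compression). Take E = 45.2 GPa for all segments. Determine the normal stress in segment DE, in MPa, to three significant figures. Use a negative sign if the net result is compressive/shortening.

Internal axial forces (sectioning from the free end, tension +): N_DE = -36.1 kN, N_CD = -36.1 kN, N_BC = -52.5 kN, N_AB = -86.9 kN.
σ_DE = N_DE/A_DE = -36100/1870 = -19.3 MPa.

-19.3 MPa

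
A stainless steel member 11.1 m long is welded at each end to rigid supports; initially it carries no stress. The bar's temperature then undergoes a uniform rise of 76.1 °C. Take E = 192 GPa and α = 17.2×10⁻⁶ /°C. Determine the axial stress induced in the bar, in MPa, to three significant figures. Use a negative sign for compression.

Free thermal expansion αLΔT = 17.2e-6 · 11100 · 76.1 = 14.53 mm.
The walls impose strain ε = −(14.53)/11100 = -1.3089e-03; σ = Eε = 192000 · -1.3089e-03 = -251.3 MPa.

-251 MPa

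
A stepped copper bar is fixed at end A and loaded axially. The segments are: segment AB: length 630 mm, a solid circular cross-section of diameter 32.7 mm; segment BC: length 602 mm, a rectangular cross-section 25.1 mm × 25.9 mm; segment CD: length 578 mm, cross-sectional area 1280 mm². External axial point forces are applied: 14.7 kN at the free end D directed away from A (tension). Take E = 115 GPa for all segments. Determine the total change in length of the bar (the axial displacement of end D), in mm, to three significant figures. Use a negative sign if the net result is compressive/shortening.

0.272 mm

Internal axial forces (sectioning from the free end, tension +): N_CD = 14.7 kN, N_BC = 14.7 kN, N_AB = 14.7 kN.
A_AB = 839.8 mm².
A_BC = 650.1 mm².
δ_AB = 14700·630/(839.8·115000) = 0.09589 mm
δ_BC = 14700·602/(650.1·115000) = 0.1184 mm
δ_CD = 14700·578/(1280·115000) = 0.05772 mm
δ = Σδ_i = 0.272 mm.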